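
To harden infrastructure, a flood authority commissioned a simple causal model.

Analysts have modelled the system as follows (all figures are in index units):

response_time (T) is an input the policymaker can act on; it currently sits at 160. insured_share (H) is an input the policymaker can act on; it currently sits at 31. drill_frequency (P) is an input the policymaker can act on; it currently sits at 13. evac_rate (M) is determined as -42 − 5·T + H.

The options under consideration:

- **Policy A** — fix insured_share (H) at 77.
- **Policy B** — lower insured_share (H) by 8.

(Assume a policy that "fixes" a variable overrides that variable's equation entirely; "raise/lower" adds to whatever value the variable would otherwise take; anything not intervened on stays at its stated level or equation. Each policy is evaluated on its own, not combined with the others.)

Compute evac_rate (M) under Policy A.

-765

Policy A (H := 77):
  T = 160
  H = 77
  M = -42 − 5·160 + 77 = -765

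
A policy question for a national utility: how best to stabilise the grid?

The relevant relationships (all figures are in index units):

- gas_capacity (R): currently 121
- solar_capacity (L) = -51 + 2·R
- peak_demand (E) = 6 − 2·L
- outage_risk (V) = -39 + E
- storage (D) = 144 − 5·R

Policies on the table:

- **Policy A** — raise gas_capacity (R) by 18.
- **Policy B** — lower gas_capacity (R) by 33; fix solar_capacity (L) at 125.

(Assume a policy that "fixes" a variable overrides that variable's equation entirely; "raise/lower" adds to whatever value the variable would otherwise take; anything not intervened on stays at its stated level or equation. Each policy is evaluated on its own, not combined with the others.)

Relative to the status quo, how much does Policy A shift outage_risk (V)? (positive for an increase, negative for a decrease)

Baseline:
  R = 121
  L = -51 + 2·121 = 191
  E = 6 − 2·191 = -376
  V = -39 + (-376) = -415
Policy A (R + 18):
  R = 121 + 18 = 139
  L = -51 + 2·139 = 227
  E = 6 − 2·227 = -448
  V = -39 + (-448) = -487
Change in V: -487 − (-415) = -72

-72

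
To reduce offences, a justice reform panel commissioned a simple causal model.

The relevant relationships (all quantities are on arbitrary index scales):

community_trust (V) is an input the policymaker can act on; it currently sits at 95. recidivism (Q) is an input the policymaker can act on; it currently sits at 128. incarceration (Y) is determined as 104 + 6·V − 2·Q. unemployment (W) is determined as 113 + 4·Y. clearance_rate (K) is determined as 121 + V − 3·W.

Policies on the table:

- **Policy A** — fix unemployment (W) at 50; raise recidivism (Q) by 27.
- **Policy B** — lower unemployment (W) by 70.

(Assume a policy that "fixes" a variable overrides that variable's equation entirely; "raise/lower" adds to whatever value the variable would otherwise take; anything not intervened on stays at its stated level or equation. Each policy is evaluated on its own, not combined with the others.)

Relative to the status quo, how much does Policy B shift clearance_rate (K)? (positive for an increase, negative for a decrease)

Baseline:
  V = 95
  Q = 128
  Y = 104 + 6·95 − 2·128 = 418
  W = 113 + 4·418 = 1785
  K = 121 + 95 − 3·1785 = -5139
Policy B (W − 70):
  V = 95
  Q = 128
  Y = 104 + 6·95 − 2·128 = 418
  W = 113 + 4·418 (−70 from intervention) = 1715
  K = 121 + 95 − 3·1715 = -4929
Change in K: -4929 − (-5139) = 210

210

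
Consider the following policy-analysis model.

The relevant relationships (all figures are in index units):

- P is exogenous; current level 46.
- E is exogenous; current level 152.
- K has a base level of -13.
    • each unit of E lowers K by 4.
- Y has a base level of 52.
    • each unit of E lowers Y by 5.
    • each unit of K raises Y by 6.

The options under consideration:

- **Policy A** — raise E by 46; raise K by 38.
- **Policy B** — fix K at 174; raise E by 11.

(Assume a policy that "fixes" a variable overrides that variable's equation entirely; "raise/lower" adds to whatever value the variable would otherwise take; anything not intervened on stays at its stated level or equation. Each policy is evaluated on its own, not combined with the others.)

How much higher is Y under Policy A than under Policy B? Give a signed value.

-5821

Policy A (E + 46, K + 38):
  E = 152 + 46 = 198
  K = -13 − 4·198 (+38 from intervention) = -767
  Y = 52 − 5·198 + 6·(-767) = -5540
Policy B (K := 174, E + 11):
  E = 152 + 11 = 163
  K = 174
  Y = 52 − 5·163 + 6·174 = 281
Y: -5540 − 281 = -5821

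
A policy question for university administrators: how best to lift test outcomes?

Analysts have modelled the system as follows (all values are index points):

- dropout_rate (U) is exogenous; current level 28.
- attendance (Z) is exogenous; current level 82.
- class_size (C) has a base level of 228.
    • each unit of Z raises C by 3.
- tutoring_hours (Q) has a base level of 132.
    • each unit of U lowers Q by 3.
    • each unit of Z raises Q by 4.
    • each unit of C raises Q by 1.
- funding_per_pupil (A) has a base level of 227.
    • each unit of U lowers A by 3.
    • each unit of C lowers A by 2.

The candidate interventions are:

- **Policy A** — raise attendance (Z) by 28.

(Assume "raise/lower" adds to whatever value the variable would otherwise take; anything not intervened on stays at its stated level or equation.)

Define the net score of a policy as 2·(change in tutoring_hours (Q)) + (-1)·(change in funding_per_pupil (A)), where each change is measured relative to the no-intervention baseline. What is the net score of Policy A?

Baseline:
  U = 28
  Z = 82
  C = 228 + 3·82 = 474
  Q = 132 − 3·28 + 4·82 + 474 = 850
  A = 227 − 3·28 − 2·474 = -805
Policy A (Z + 28):
  U = 28
  Z = 82 + 28 = 110
  C = 228 + 3·110 = 558
  Q = 132 − 3·28 + 4·110 + 558 = 1046
  A = 227 − 3·28 − 2·558 = -973
ΔQ = 1046 − 850 = 196; ΔA = -973 − (-805) = -168
Score = 2·196 + (-1)·(-168) = 560

560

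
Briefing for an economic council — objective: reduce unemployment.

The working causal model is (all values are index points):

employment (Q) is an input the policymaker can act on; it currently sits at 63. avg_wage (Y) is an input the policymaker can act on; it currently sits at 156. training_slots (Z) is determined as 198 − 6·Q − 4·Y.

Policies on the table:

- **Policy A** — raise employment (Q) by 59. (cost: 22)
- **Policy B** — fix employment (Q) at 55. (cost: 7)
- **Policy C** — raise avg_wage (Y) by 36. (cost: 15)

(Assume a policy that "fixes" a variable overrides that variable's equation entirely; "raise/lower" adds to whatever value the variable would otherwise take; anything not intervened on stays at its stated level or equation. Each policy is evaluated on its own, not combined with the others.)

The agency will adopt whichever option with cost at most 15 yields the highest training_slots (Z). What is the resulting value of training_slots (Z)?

Policy B (Q := 55):
  Q = 55
  Y = 156
  Z = 198 − 6·55 − 4·156 = -756
Policy C (Y + 36):
  Q = 63
  Y = 156 + 36 = 192
  Z = 198 − 6·63 − 4·192 = -948
Comparing — Policy B: Z=-756, Policy C: Z=-948. Highest is -756 (Policy B).

-756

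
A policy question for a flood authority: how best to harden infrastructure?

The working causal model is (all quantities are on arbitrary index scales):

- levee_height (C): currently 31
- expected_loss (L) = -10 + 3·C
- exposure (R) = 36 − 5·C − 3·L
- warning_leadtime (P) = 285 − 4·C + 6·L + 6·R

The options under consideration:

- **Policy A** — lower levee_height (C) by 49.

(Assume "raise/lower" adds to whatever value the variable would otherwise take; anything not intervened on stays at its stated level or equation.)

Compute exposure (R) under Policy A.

318

Policy A (C − 49):
  C = 31 − 49 = -18
  L = -10 + 3·(-18) = -64
  R = 36 − 5·(-18) − 3·(-64) = 318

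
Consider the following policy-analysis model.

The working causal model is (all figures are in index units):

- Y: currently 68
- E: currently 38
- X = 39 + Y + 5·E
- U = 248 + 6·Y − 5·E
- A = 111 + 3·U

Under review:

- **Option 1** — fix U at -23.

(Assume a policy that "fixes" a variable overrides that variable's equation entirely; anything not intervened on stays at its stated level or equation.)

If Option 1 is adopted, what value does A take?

Option 1 (U := -23):
  Y = 68
  E = 38
  U = -23
  A = 111 + 3·(-23) = 42

42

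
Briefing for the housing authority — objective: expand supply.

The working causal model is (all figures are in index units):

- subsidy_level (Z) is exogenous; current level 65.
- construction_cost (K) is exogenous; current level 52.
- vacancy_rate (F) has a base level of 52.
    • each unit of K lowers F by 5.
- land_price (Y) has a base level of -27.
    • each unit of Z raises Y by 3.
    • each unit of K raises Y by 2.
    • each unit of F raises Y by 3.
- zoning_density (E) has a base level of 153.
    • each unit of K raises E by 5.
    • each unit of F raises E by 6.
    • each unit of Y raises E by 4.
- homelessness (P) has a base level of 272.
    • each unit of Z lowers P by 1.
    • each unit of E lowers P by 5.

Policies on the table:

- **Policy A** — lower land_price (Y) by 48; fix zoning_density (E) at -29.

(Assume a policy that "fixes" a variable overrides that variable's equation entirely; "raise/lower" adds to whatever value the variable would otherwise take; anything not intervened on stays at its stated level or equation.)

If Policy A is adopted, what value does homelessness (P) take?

352

Policy A (Y − 48, E := -29):
  Z = 65
  K = 52
  F = 52 − 5·52 = -208
  Y = -27 + 3·65 + 2·52 + 3·(-208) (−48 from intervention) = -400
  E = -29
  P = 272 − 65 − 5·(-29) = 352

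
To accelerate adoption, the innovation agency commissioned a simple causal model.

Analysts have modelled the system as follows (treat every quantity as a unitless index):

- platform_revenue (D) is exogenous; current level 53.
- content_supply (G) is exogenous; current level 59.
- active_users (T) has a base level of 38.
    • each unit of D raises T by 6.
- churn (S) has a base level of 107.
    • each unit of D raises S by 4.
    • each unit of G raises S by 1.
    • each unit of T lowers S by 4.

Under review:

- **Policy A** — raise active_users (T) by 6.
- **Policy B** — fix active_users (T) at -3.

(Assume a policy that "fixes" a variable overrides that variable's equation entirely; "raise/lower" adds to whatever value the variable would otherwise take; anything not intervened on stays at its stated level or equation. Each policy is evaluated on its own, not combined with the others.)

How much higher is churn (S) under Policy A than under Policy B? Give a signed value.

Policy A (T + 6):
  D = 53
  G = 59
  T = 38 + 6·53 (+6 from intervention) = 362
  S = 107 + 4·53 + 59 − 4·362 = -1070
Policy B (T := -3):
  D = 53
  G = 59
  T = -3
  S = 107 + 4·53 + 59 − 4·(-3) = 390
S: -1070 − 390 = -1460

-1460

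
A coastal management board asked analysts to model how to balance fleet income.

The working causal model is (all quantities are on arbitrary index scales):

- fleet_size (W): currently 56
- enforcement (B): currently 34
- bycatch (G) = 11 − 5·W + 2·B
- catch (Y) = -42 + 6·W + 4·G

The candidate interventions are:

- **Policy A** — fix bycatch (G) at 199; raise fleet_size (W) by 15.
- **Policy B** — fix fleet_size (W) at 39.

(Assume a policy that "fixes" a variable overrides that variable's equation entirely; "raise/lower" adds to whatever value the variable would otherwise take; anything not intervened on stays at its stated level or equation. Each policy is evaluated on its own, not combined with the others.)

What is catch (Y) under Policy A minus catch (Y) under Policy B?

1452

Policy A (G := 199, W + 15):
  W = 56 + 15 = 71
  B = 34
  G = 199
  Y = -42 + 6·71 + 4·199 = 1180
Policy B (W := 39):
  W = 39
  B = 34
  G = 11 − 5·39 + 2·34 = -116
  Y = -42 + 6·39 + 4·(-116) = -272
Y: 1180 − (-272) = 1452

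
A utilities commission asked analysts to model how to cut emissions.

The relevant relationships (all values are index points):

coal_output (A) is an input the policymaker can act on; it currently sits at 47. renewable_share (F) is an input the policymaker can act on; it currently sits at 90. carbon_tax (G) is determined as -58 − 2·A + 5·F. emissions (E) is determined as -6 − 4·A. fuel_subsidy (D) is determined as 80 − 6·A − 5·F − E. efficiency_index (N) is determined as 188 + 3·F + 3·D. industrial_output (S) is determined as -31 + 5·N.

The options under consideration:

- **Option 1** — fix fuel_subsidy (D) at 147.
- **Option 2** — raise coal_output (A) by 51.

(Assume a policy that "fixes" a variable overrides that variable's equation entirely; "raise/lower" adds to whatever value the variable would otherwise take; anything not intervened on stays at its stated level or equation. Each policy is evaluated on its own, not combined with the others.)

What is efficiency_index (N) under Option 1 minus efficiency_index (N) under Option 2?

2121

Option 1 (D := 147):
  A = 47
  F = 90
  E = -6 − 4·47 = -194
  D = 147
  N = 188 + 3·90 + 3·147 = 899
Option 2 (A + 51):
  A = 47 + 51 = 98
  F = 90
  E = -6 − 4·98 = -398
  D = 80 − 6·98 − 5·90 − (-398) = -560
  N = 188 + 3·90 + 3·(-560) = -1222
N: 899 − (-1222) = 2121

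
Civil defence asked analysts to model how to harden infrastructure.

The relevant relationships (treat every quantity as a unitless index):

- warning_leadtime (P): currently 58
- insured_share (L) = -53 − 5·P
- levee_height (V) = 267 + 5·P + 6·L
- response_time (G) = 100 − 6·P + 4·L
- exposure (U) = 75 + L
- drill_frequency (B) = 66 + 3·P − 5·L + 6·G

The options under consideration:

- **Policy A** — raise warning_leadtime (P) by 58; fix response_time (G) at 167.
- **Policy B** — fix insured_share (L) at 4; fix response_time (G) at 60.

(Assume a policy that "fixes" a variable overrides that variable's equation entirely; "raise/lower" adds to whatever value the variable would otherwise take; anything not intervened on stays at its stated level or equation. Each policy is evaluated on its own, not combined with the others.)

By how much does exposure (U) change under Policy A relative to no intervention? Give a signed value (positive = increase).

-290

Baseline:
  P = 58
  L = -53 − 5·58 = -343
  U = 75 + (-343) = -268
Policy A (P + 58, G := 167):
  P = 58 + 58 = 116
  L = -53 − 5·116 = -633
  U = 75 + (-633) = -558
Change in U: -558 − (-268) = -290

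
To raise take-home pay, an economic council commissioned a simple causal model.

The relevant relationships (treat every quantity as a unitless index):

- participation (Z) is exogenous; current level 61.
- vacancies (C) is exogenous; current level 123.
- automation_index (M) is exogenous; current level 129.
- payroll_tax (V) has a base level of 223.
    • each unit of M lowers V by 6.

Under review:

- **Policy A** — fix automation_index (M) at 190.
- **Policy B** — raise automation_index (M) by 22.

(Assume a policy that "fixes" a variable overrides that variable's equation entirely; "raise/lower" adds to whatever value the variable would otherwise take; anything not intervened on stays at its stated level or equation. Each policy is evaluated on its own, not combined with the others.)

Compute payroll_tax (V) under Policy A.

Policy A (M := 190):
  M = 190
  V = 223 − 6·190 = -917

-917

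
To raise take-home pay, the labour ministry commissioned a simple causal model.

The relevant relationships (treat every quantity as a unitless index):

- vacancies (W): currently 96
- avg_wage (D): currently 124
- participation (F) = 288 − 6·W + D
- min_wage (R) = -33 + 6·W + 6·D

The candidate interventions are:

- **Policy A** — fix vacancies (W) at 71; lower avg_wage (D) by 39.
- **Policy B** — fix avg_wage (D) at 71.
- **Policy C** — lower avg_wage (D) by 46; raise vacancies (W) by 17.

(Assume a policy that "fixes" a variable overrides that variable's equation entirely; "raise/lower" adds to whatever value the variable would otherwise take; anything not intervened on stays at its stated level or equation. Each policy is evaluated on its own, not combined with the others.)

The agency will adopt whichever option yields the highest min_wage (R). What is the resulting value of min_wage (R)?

Policy A (W := 71, D − 39):
  W = 71
  D = 124 − 39 = 85
  R = -33 + 6·71 + 6·85 = 903
Policy B (D := 71):
  W = 96
  D = 71
  R = -33 + 6·96 + 6·71 = 969
Policy C (D − 46, W + 17):
  W = 96 + 17 = 113
  D = 124 − 46 = 78
  R = -33 + 6·113 + 6·78 = 1113
Comparing — Policy A: R=903, Policy B: R=969, Policy C: R=1113. Highest is 1113 (Policy C).

1113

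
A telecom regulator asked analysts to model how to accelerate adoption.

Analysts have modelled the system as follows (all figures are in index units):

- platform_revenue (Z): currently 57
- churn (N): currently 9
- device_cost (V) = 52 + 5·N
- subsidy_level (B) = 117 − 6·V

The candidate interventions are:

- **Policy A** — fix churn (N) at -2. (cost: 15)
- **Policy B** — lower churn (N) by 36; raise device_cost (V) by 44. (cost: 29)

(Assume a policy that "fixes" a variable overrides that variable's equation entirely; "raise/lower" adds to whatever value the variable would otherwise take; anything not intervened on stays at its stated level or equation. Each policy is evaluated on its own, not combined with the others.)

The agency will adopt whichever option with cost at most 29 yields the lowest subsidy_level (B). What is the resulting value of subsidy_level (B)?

Policy A (N := -2):
  N = -2
  V = 52 + 5·(-2) = 42
  B = 117 − 6·42 = -135
Policy B (N − 36, V + 44):
  N = 9 − 36 = -27
  V = 52 + 5·(-27) (+44 from intervention) = -39
  B = 117 − 6·(-39) = 351
Comparing — Policy A: B=-135, Policy B: B=351. Lowest is -135 (Policy A).

-135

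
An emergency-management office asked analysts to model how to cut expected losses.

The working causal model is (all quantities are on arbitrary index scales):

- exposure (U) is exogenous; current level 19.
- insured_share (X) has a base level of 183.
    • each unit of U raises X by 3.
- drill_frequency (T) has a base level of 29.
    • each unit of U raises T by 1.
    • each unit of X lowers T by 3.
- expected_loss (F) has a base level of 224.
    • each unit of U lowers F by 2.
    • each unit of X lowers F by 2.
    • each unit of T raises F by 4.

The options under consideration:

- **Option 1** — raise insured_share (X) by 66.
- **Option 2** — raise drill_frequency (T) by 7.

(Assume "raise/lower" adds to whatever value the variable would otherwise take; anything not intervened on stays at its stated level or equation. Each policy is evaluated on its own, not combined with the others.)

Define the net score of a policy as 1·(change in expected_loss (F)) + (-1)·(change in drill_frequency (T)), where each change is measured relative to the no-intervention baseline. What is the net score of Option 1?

-726

Baseline:
  U = 19
  X = 183 + 3·19 = 240
  T = 29 + 19 − 3·240 = -672
  F = 224 − 2·19 − 2·240 + 4·(-672) = -2982
Option 1 (X + 66):
  U = 19
  X = 183 + 3·19 (+66 from intervention) = 306
  T = 29 + 19 − 3·306 = -870
  F = 224 − 2·19 − 2·306 + 4·(-870) = -3906
ΔF = -3906 − (-2982) = -924; ΔT = -870 − (-672) = -198
Score = 1·(-924) + (-1)·(-198) = -726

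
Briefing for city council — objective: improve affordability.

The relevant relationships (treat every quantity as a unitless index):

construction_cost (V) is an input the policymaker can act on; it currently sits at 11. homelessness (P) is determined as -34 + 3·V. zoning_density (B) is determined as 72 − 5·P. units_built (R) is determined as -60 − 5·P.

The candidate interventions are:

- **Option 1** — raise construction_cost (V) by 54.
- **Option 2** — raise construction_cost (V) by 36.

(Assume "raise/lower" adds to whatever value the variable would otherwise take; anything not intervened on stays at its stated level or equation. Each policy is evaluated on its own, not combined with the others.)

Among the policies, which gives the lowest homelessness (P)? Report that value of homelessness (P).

Option 1 (V + 54):
  V = 11 + 54 = 65
  P = -34 + 3·65 = 161
Option 2 (V + 36):
  V = 11 + 36 = 47
  P = -34 + 3·47 = 107
Comparing — Option 1: P=161, Option 2: P=107. Lowest is 107 (Option 2).

107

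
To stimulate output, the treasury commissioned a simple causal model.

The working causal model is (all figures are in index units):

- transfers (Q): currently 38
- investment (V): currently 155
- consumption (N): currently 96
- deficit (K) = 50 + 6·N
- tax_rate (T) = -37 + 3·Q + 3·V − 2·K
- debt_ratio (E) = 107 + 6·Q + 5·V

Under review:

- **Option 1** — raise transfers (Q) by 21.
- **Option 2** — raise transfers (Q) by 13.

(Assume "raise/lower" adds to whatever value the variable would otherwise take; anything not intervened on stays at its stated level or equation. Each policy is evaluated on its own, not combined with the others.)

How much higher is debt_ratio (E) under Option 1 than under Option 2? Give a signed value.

48

Option 1 (Q + 21):
  Q = 38 + 21 = 59
  V = 155
  E = 107 + 6·59 + 5·155 = 1236
Option 2 (Q + 13):
  Q = 38 + 13 = 51
  V = 155
  E = 107 + 6·51 + 5·155 = 1188
E: 1236 − 1188 = 48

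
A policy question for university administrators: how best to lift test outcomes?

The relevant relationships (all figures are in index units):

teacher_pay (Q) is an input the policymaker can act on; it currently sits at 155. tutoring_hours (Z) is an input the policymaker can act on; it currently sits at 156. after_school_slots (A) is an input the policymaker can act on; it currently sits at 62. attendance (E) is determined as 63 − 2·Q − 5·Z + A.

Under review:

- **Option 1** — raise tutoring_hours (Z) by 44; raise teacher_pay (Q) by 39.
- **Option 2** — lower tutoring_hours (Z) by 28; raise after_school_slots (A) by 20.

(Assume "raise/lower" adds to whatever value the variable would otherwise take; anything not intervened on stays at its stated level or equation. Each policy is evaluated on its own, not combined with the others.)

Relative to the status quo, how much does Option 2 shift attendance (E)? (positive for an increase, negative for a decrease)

160

Baseline:
  Q = 155
  Z = 156
  A = 62
  E = 63 − 2·155 − 5·156 + 62 = -965
Option 2 (Z − 28, A + 20):
  Q = 155
  Z = 156 − 28 = 128
  A = 62 + 20 = 82
  E = 63 − 2·155 − 5·128 + 82 = -805
Change in E: -805 − (-965) = 160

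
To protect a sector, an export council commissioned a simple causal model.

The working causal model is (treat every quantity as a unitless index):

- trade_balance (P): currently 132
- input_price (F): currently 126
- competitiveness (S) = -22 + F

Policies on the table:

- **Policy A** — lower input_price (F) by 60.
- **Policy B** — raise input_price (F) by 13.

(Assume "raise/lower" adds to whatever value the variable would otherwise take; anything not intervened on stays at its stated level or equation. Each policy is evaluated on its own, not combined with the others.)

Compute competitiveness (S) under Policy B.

Policy B (F + 13):
  F = 126 + 13 = 139
  S = -22 + 139 = 117

117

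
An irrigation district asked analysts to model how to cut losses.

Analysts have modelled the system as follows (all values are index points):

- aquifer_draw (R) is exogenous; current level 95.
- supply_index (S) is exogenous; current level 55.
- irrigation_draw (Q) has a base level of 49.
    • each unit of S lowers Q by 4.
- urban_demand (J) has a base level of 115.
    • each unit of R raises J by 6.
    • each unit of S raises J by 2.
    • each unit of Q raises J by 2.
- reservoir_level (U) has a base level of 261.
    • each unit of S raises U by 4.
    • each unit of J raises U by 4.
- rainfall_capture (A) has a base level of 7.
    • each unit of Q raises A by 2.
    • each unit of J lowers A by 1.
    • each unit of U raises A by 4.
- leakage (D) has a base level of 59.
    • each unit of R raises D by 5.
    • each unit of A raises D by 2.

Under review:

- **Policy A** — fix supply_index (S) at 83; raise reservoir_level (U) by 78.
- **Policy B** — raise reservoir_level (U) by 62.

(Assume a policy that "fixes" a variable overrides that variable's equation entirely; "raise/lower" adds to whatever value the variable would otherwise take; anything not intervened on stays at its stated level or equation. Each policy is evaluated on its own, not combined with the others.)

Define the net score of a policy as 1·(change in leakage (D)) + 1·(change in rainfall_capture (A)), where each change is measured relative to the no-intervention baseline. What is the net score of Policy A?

-5952

Baseline:
  R = 95
  S = 55
  Q = 49 − 4·55 = -171
  J = 115 + 6·95 + 2·55 + 2·(-171) = 453
  U = 261 + 4·55 + 4·453 = 2293
  A = 7 + 2·(-171) − 453 + 4·2293 = 8384
  D = 59 + 5·95 + 2·8384 = 17302
Policy A (S := 83, U + 78):
  R = 95
  S = 83
  Q = 49 − 4·83 = -283
  J = 115 + 6·95 + 2·83 + 2·(-283) = 285
  U = 261 + 4·83 + 4·285 (+78 from intervention) = 1811
  A = 7 + 2·(-283) − 285 + 4·1811 = 6400
  D = 59 + 5·95 + 2·6400 = 13334
ΔD = 13334 − 17302 = -3968; ΔA = 6400 − 8384 = -1984
Score = 1·(-3968) + 1·(-1984) = -5952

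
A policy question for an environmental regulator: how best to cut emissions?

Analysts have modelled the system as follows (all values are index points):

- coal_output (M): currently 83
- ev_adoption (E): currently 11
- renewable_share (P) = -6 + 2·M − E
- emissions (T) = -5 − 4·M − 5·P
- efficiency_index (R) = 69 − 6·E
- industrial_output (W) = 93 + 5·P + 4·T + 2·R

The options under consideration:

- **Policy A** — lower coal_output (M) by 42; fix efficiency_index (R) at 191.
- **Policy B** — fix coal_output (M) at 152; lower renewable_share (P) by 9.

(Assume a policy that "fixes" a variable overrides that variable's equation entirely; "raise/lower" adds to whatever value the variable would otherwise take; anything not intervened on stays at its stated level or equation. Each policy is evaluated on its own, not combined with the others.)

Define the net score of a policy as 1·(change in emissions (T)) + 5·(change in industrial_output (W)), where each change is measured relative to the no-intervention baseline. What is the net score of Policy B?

-16116

Baseline:
  M = 83
  E = 11
  P = -6 + 2·83 − 11 = 149
  T = -5 − 4·83 − 5·149 = -1082
  R = 69 − 6·11 = 3
  W = 93 + 5·149 + 4·(-1082) + 2·3 = -3484
Policy B (M := 152, P − 9):
  M = 152
  E = 11
  P = -6 + 2·152 − 11 (−9 from intervention) = 278
  T = -5 − 4·152 − 5·278 = -2003
  R = 69 − 6·11 = 3
  W = 93 + 5·278 + 4·(-2003) + 2·3 = -6523
ΔT = -2003 − (-1082) = -921; ΔW = -6523 − (-3484) = -3039
Score = 1·(-921) + 5·(-3039) = -16116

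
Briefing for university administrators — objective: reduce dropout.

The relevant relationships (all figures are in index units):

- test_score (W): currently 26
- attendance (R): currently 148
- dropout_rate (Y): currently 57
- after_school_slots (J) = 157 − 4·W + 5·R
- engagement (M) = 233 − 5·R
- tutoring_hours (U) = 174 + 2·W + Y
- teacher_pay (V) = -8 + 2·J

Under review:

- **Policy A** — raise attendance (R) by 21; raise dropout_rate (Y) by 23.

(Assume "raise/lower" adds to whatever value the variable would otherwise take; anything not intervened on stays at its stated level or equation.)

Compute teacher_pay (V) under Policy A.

1788

Policy A (R + 21, Y + 23):
  W = 26
  R = 148 + 21 = 169
  J = 157 − 4·26 + 5·169 = 898
  V = -8 + 2·898 = 1788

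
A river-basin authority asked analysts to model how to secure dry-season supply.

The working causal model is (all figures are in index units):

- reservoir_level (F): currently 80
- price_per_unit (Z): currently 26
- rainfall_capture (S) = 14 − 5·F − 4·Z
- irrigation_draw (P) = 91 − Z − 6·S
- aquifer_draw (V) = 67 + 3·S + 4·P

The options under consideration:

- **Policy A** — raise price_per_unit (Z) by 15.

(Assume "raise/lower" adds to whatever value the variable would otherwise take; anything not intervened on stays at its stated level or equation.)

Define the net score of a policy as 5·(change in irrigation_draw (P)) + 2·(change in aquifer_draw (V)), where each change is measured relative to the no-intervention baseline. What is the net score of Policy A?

Baseline:
  F = 80
  Z = 26
  S = 14 − 5·80 − 4·26 = -490
  P = 91 − 26 − 6·(-490) = 3005
  V = 67 + 3·(-490) + 4·3005 = 10617
Policy A (Z + 15):
  F = 80
  Z = 26 + 15 = 41
  S = 14 − 5·80 − 4·41 = -550
  P = 91 − 41 − 6·(-550) = 3350
  V = 67 + 3·(-550) + 4·3350 = 11817
ΔP = 3350 − 3005 = 345; ΔV = 11817 − 10617 = 1200
Score = 5·345 + 2·1200 = 4125

4125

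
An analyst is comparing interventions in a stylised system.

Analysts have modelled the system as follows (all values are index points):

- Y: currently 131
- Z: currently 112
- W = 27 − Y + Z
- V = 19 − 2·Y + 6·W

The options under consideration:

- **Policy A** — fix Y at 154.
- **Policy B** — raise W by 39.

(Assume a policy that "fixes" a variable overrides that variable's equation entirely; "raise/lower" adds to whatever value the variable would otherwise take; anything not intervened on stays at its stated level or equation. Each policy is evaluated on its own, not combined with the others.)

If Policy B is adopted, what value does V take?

39

Policy B (W + 39):
  Y = 131
  Z = 112
  W = 27 − 131 + 112 (+39 from intervention) = 47
  V = 19 − 2·131 + 6·47 = 39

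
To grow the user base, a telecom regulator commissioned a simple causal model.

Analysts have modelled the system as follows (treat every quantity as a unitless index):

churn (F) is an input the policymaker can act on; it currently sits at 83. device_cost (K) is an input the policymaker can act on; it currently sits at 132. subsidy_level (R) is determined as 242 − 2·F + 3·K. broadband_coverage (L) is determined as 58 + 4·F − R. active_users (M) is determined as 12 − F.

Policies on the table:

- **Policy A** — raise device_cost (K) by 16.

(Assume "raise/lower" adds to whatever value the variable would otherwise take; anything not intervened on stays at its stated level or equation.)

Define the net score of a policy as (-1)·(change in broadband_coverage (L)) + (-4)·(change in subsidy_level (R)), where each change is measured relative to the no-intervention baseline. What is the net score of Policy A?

-144

Baseline:
  F = 83
  K = 132
  R = 242 − 2·83 + 3·132 = 472
  L = 58 + 4·83 − 472 = -82
Policy A (K + 16):
  F = 83
  K = 132 + 16 = 148
  R = 242 − 2·83 + 3·148 = 520
  L = 58 + 4·83 − 520 = -130
ΔL = -130 − (-82) = -48; ΔR = 520 − 472 = 48
Score = (-1)·(-48) + (-4)·48 = -144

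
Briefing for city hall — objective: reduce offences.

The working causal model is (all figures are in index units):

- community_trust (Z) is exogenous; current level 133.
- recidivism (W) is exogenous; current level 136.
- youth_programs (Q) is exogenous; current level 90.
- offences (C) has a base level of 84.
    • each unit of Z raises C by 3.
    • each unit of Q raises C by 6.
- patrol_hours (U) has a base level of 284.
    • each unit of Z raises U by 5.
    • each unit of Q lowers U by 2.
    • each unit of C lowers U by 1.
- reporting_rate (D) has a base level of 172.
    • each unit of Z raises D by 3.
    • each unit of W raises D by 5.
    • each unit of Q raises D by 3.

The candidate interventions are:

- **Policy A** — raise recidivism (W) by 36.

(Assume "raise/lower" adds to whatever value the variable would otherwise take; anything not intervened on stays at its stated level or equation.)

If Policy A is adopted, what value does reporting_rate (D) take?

1701

Policy A (W + 36):
  Z = 133
  W = 136 + 36 = 172
  Q = 90
  D = 172 + 3·133 + 5·172 + 3·90 = 1701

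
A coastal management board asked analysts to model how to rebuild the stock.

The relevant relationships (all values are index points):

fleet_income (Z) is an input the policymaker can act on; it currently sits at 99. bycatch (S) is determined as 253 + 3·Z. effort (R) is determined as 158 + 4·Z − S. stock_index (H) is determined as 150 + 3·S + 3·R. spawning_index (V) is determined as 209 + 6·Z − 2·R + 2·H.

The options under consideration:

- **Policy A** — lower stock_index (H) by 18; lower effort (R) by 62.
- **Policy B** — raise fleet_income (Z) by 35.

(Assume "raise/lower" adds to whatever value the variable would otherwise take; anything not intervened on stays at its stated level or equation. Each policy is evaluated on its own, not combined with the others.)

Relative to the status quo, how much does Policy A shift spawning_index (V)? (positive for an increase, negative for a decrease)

-284

Baseline:
  Z = 99
  S = 253 + 3·99 = 550
  R = 158 + 4·99 − 550 = 4
  H = 150 + 3·550 + 3·4 = 1812
  V = 209 + 6·99 − 2·4 + 2·1812 = 4419
Policy A (H − 18, R − 62):
  Z = 99
  S = 253 + 3·99 = 550
  R = 158 + 4·99 − 550 (−62 from intervention) = -58
  H = 150 + 3·550 + 3·(-58) (−18 from intervention) = 1608
  V = 209 + 6·99 − 2·(-58) + 2·1608 = 4135
Change in V: 4135 − 4419 = -284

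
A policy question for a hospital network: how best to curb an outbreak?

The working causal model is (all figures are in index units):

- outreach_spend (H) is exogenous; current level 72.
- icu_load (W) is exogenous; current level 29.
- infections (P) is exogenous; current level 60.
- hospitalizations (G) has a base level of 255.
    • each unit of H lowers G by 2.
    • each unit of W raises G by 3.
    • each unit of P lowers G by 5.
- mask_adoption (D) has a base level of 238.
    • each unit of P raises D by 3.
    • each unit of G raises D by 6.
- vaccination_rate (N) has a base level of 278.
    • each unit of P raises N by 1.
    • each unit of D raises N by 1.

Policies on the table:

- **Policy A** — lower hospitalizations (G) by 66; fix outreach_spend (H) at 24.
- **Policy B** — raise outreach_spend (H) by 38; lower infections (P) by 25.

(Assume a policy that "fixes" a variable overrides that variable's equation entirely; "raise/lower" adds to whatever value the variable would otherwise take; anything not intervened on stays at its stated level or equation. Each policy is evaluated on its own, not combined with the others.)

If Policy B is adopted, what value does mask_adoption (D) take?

Policy B (H + 38, P − 25):
  H = 72 + 38 = 110
  W = 29
  P = 60 − 25 = 35
  G = 255 − 2·110 + 3·29 − 5·35 = -53
  D = 238 + 3·35 + 6·(-53) = 25

25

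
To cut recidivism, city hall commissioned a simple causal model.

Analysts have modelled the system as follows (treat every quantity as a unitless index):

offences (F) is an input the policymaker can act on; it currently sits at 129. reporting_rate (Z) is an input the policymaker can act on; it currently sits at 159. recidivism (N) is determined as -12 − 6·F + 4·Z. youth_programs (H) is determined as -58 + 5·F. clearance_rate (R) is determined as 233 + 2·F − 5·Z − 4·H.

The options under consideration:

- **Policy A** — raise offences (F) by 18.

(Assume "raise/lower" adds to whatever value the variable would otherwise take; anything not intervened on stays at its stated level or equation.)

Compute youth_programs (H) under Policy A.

Policy A (F + 18):
  F = 129 + 18 = 147
  H = -58 + 5·147 = 677

677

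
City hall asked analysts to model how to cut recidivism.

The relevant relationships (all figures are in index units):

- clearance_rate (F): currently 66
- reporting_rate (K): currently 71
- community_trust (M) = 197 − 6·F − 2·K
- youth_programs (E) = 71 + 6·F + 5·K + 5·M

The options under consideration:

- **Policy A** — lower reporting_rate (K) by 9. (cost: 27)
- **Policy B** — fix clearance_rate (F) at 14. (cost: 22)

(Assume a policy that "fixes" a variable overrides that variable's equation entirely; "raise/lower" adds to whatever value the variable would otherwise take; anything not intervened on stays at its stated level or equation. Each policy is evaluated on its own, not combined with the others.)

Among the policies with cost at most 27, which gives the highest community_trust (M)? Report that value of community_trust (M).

Policy A (K − 9):
  F = 66
  K = 71 − 9 = 62
  M = 197 − 6·66 − 2·62 = -323
Policy B (F := 14):
  F = 14
  K = 71
  M = 197 − 6·14 − 2·71 = -29
Comparing — Policy A: M=-323, Policy B: M=-29. Highest is -29 (Policy B).

-29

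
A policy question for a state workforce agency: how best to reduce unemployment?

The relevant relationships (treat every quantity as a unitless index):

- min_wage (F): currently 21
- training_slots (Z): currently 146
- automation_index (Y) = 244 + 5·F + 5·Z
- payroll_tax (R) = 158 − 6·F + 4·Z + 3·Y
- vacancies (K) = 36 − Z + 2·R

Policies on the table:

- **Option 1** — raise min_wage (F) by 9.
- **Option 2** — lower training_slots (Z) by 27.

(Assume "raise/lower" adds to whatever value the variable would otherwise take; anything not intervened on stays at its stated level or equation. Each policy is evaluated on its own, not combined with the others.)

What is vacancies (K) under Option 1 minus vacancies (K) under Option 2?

1161

Option 1 (F + 9):
  F = 21 + 9 = 30
  Z = 146
  Y = 244 + 5·30 + 5·146 = 1124
  R = 158 − 6·30 + 4·146 + 3·1124 = 3934
  K = 36 − 146 + 2·3934 = 7758
Option 2 (Z − 27):
  F = 21
  Z = 146 − 27 = 119
  Y = 244 + 5·21 + 5·119 = 944
  R = 158 − 6·21 + 4·119 + 3·944 = 3340
  K = 36 − 119 + 2·3340 = 6597
K: 7758 − 6597 = 1161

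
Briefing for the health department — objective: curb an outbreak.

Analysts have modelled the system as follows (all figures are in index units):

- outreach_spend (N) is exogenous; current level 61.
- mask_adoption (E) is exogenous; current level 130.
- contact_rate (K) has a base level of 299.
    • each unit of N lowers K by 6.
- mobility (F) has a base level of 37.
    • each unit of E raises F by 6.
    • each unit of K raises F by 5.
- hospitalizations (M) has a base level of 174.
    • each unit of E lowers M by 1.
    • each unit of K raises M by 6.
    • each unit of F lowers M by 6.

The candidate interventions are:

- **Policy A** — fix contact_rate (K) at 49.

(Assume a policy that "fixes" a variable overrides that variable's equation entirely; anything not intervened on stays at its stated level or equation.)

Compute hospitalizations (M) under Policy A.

-6034

Policy A (K := 49):
  N = 61
  E = 130
  K = 49
  F = 37 + 6·130 + 5·49 = 1062
  M = 174 − 130 + 6·49 − 6·1062 = -6034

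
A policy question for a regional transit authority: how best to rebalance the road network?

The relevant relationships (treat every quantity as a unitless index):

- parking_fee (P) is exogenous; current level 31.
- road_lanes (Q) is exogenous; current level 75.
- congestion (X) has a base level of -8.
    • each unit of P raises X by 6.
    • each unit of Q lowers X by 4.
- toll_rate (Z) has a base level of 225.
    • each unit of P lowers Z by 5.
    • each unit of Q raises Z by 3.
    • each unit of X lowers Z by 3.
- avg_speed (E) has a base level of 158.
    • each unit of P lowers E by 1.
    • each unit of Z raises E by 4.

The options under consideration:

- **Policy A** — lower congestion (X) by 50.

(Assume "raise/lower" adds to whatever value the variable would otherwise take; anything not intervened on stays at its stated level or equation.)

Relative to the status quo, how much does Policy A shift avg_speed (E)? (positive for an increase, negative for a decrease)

600

Baseline:
  P = 31
  Q = 75
  X = -8 + 6·31 − 4·75 = -122
  Z = 225 − 5·31 + 3·75 − 3·(-122) = 661
  E = 158 − 31 + 4·661 = 2771
Policy A (X − 50):
  P = 31
  Q = 75
  X = -8 + 6·31 − 4·75 (−50 from intervention) = -172
  Z = 225 − 5·31 + 3·75 − 3·(-172) = 811
  E = 158 − 31 + 4·811 = 3371
Change in E: 3371 − 2771 = 600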